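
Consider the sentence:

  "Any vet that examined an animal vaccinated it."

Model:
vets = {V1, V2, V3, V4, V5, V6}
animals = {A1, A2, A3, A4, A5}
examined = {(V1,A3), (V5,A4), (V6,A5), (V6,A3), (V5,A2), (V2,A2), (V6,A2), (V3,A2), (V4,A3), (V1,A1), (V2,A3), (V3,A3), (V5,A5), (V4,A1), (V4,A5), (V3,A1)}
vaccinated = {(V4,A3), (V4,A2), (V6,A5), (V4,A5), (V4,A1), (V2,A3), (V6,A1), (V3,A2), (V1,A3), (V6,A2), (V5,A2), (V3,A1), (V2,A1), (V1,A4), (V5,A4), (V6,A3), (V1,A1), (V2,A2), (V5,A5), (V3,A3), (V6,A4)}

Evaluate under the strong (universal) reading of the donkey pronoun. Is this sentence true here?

"it" takes "an animal" as antecedent — a donkey pronoun bound across the clause boundary.
Strong reading: for every (v,a) with examined(v,a), vaccinated(v,a).
Restrictor pairs: (V1,A1) ✓  (V1,A3) ✓  (V2,A2) ✓  (V2,A3) ✓  (V3,A1) ✓  (V3,A2) ✓  (V3,A3) ✓  (V4,A1) ✓  (V4,A3) ✓  (V4,A5) ✓  (V5,A2) ✓  (V5,A4) ✓  (V5,A5) ✓  (V6,A2) ✓  (V6,A3) ✓  (V6,A5) ✓
Every restrictor pair satisfies the scope.

True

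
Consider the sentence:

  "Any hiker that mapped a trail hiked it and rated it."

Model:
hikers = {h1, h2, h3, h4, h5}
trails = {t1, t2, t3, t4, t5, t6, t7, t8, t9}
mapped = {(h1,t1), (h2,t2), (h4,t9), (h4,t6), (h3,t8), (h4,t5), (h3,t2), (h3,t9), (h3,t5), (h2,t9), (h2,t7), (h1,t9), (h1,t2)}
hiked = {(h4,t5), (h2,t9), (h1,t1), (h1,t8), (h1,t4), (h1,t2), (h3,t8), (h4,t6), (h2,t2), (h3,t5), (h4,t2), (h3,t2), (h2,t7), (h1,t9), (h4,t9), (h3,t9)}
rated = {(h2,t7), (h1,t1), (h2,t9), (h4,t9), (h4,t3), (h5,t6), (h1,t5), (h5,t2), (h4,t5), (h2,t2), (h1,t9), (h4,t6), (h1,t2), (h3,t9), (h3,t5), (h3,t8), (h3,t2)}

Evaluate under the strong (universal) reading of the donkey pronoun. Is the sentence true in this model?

True

"it" takes "a trail" as antecedent — a donkey pronoun bound across the clause boundary.
Strong reading: for every (h,t) with mapped(h,t), hiked(h,t) ∧ rated(h,t).
Restrictor pairs: (h1,t1) ✓  (h1,t2) ✓  (h1,t9) ✓  (h2,t2) ✓  (h2,t7) ✓  (h2,t9) ✓  (h3,t2) ✓  (h3,t5) ✓  (h3,t8) ✓  (h3,t9) ✓  (h4,t5) ✓  (h4,t6) ✓  (h4,t9) ✓
Every restrictor pair satisfies the scope.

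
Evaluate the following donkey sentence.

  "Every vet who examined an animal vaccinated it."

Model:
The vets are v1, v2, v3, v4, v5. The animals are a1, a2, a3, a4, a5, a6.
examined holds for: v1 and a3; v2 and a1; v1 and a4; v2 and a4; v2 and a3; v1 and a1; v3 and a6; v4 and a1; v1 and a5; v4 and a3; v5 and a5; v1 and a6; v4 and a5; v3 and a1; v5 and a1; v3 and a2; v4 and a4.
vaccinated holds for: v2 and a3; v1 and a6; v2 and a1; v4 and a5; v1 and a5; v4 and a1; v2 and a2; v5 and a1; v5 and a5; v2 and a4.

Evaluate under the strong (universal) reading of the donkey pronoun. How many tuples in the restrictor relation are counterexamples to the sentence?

8

"it" takes "an animal" as antecedent — a donkey pronoun bound across the clause boundary.
Strong reading: for every (v,a) with examined(v,a), vaccinated(v,a).
Restrictor pairs: (v1,a1) ✗  (v1,a3) ✗  (v1,a4) ✗  (v1,a5) ✓  (v1,a6) ✓  (v2,a1) ✓  (v2,a3) ✓  (v2,a4) ✓  (v3,a1) ✗  (v3,a2) ✗  (v3,a6) ✗  (v4,a1) ✓  (v4,a3) ✗  (v4,a4) ✗  (v4,a5) ✓  (v5,a1) ✓  (v5,a5) ✓
Counterexamples (restrictor pairs failing the scope): 8.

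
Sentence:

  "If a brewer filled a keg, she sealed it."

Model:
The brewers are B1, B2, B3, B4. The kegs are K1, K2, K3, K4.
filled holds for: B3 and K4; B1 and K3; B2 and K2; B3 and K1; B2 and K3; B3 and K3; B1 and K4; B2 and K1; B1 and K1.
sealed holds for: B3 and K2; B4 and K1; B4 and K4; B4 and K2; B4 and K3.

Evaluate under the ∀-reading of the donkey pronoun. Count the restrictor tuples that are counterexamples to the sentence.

"it" takes "a keg" as antecedent — a donkey pronoun bound across the clause boundary.
Strong reading: for every (b,k) with filled(b,k), sealed(b,k).
Restrictor pairs: (B1,K1) ✗  (B1,K3) ✗  (B1,K4) ✗  (B2,K1) ✗  (B2,K2) ✗  (B2,K3) ✗  (B3,K1) ✗  (B3,K3) ✗  (B3,K4) ✗
Counterexamples (restrictor pairs failing the scope): 9.

9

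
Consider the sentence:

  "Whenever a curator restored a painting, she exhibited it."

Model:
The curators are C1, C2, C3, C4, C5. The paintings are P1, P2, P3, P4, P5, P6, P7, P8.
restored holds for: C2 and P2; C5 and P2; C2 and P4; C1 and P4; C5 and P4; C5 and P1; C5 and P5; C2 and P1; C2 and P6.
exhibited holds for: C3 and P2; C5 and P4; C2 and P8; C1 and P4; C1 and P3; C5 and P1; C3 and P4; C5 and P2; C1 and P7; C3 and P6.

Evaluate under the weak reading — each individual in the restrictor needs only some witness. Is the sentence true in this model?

False

"it" takes "a painting" as antecedent — a donkey pronoun bound across the clause boundary.
Weak reading: every curator c with some restored-painting has at least one restored-painting p such that exhibited(c,p).
Per curator: C1:✓  C2:✗  C5:✓
C2 has no witness among its restored-paintings.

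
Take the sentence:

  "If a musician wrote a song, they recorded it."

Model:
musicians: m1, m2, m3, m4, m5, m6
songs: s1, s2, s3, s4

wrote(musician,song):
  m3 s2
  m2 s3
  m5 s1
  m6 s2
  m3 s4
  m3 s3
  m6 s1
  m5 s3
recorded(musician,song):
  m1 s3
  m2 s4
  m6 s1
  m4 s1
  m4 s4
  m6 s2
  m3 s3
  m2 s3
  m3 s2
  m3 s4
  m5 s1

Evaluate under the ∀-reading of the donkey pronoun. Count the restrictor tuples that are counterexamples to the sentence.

"it" takes "a song" as antecedent — a donkey pronoun bound across the clause boundary.
Strong reading: for every (m,s) with wrote(m,s), recorded(m,s).
Restrictor pairs: (m2,s3) ✓  (m3,s2) ✓  (m3,s3) ✓  (m3,s4) ✓  (m5,s1) ✓  (m5,s3) ✗  (m6,s1) ✓  (m6,s2) ✓
Counterexamples (restrictor pairs failing the scope): 1.

1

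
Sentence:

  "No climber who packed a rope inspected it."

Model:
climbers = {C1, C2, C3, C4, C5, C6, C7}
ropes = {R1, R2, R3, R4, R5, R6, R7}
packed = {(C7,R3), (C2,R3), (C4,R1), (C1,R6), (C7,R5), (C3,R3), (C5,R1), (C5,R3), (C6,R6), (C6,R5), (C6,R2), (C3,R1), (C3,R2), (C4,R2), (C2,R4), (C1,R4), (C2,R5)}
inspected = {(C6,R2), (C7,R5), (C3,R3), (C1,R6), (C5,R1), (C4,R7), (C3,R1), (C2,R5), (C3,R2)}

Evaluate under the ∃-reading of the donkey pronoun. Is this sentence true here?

False

"it" takes "a rope" as antecedent — a donkey pronoun bound across the clause boundary.
Truth condition: for no (c,r) with packed(c,r) does inspected(c,r) hold.
Restrictor pairs — does the scope hold? (C1,R4):fails  (C1,R6):holds  (C2,R3):fails  (C2,R4):fails  (C2,R5):holds  (C3,R1):holds  (C3,R2):holds  (C3,R3):holds  (C4,R1):fails  (C4,R2):fails  (C5,R1):holds  (C5,R3):fails  (C6,R2):holds  (C6,R5):fails  (C6,R6):fails  (C7,R3):fails  (C7,R5):holds
Scope holds for 8 pair(s), so the sentence is false.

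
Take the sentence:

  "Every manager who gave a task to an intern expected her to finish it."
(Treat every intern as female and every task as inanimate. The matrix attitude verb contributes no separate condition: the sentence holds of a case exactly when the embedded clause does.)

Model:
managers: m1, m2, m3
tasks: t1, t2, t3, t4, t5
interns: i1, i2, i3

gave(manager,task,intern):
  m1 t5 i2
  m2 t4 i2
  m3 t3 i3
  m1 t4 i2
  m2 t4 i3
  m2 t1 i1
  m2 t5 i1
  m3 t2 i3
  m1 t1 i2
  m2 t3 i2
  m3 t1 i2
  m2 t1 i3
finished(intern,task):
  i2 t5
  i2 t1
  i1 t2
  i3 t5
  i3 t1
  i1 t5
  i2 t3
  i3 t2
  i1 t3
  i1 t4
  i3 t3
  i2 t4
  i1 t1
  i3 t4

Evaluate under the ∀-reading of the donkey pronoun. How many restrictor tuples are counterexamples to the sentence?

"her" takes "an intern" as antecedent and "it" takes "a task"; both are donkey pronouns co-varying with the restrictor.
Strong reading: for every (m,t,i) with gave(m,t,i), finished(i,t).
Restrictor triples: (m1,t1,i2)→finished(i2,t1) ✓  (m1,t4,i2)→finished(i2,t4) ✓  (m1,t5,i2)→finished(i2,t5) ✓  (m2,t1,i1)→finished(i1,t1) ✓  (m2,t1,i3)→finished(i3,t1) ✓  (m2,t3,i2)→finished(i2,t3) ✓  (m2,t4,i2)→finished(i2,t4) ✓  (m2,t4,i3)→finished(i3,t4) ✓  (m2,t5,i1)→finished(i1,t5) ✓  (m3,t1,i2)→finished(i2,t1) ✓  (m3,t2,i3)→finished(i3,t2) ✓  (m3,t3,i3)→finished(i3,t3) ✓
Counterexamples (restrictor triples failing the scope): 0.

0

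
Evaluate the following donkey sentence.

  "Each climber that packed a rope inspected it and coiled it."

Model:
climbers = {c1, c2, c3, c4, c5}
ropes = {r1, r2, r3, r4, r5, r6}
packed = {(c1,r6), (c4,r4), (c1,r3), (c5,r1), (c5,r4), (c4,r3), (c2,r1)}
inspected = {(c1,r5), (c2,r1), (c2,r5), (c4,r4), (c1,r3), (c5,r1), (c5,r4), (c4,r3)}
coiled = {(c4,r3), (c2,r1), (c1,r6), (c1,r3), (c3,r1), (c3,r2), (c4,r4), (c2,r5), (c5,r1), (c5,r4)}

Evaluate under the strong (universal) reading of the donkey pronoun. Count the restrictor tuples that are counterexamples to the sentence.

1

"it" takes "a rope" as antecedent — a donkey pronoun bound across the clause boundary.
Strong reading: for every (c,r) with packed(c,r), inspected(c,r) ∧ coiled(c,r).
Restrictor pairs: (c1,r3) ✓  (c1,r6) ✗  (c2,r1) ✓  (c4,r3) ✓  (c4,r4) ✓  (c5,r1) ✓  (c5,r4) ✓
Counterexamples (restrictor pairs failing the scope): 1.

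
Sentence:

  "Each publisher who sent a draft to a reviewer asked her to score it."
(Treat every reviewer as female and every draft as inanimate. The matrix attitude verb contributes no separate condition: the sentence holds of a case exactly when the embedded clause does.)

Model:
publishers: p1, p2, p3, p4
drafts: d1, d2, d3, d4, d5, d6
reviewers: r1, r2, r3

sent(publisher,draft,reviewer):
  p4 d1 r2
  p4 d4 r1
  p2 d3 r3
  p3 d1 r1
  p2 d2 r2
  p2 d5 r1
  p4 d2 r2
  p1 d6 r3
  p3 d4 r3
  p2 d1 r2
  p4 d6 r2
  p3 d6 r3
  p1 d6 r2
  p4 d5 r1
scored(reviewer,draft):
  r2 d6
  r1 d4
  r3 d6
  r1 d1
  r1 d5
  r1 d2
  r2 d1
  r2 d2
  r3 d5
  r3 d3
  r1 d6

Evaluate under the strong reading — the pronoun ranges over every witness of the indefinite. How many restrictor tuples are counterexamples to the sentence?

"her" takes "a reviewer" as antecedent and "it" takes "a draft"; both are donkey pronouns co-varying with the restrictor.
Strong reading: for every (p,d,r) with sent(p,d,r), scored(r,d).
Restrictor triples: (p1,d6,r2)→scored(r2,d6) ✓  (p1,d6,r3)→scored(r3,d6) ✓  (p2,d1,r2)→scored(r2,d1) ✓  (p2,d2,r2)→scored(r2,d2) ✓  (p2,d3,r3)→scored(r3,d3) ✓  (p2,d5,r1)→scored(r1,d5) ✓  (p3,d1,r1)→scored(r1,d1) ✓  (p3,d4,r3)→scored(r3,d4) ✗  (p3,d6,r3)→scored(r3,d6) ✓  (p4,d1,r2)→scored(r2,d1) ✓  (p4,d2,r2)→scored(r2,d2) ✓  (p4,d4,r1)→scored(r1,d4) ✓  (p4,d5,r1)→scored(r1,d5) ✓  (p4,d6,r2)→scored(r2,d6) ✓
Counterexamples (restrictor triples failing the scope): 1.

1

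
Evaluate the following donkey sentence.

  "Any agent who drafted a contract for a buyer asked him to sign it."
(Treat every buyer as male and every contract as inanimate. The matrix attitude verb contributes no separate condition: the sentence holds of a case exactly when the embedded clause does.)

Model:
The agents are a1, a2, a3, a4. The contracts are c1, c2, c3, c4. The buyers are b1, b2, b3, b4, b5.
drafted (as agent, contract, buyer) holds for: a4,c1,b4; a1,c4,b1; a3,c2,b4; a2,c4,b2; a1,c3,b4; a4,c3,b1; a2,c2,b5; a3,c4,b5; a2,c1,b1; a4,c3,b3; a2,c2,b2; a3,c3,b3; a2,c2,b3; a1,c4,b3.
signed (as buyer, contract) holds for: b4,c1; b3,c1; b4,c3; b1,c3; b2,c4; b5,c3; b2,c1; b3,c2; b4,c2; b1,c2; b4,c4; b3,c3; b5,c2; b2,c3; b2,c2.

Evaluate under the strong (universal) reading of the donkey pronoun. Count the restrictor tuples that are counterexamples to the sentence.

4

"him" takes "a buyer" as antecedent and "it" takes "a contract"; both are donkey pronouns co-varying with the restrictor.
Strong reading: for every (a,c,b) with drafted(a,c,b), signed(b,c).
Restrictor triples: (a1,c3,b4)→signed(b4,c3) ✓  (a1,c4,b1)→signed(b1,c4) ✗  (a1,c4,b3)→signed(b3,c4) ✗  (a2,c1,b1)→signed(b1,c1) ✗  (a2,c2,b2)→signed(b2,c2) ✓  (a2,c2,b3)→signed(b3,c2) ✓  (a2,c2,b5)→signed(b5,c2) ✓  (a2,c4,b2)→signed(b2,c4) ✓  (a3,c2,b4)→signed(b4,c2) ✓  (a3,c3,b3)→signed(b3,c3) ✓  (a3,c4,b5)→signed(b5,c4) ✗  (a4,c1,b4)→signed(b4,c1) ✓  (a4,c3,b1)→signed(b1,c3) ✓  (a4,c3,b3)→signed(b3,c3) ✓
Counterexamples (restrictor triples failing the scope): 4.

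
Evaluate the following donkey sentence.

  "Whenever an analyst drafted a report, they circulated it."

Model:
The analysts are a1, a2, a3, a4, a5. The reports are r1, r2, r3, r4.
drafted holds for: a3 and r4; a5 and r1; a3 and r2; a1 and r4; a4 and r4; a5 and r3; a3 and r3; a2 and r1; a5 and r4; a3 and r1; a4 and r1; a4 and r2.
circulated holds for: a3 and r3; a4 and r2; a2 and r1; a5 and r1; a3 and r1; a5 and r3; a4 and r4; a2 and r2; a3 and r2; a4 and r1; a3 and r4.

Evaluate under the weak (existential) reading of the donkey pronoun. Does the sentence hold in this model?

"it" takes "a report" as antecedent — a donkey pronoun bound across the clause boundary.
Weak reading: every analyst a with some drafted-report has at least one drafted-report r such that circulated(a,r).
Per analyst: a1:✗  a2:✓  a3:✓  a4:✓  a5:✓
a1 has no witness among its drafted-reports.

False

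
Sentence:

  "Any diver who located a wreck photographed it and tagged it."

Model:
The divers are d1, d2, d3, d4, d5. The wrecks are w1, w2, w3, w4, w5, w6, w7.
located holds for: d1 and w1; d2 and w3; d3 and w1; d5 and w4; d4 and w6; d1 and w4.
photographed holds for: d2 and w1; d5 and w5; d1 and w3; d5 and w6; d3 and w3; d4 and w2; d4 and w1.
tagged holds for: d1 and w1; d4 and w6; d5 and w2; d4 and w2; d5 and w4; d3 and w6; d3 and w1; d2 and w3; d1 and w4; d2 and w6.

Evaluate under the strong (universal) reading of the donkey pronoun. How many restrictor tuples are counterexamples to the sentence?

"it" takes "a wreck" as antecedent — a donkey pronoun bound across the clause boundary.
Strong reading: for every (d,w) with located(d,w), photographed(d,w) ∧ tagged(d,w).
Restrictor pairs: (d1,w1) ✗  (d1,w4) ✗  (d2,w3) ✗  (d3,w1) ✗  (d4,w6) ✗  (d5,w4) ✗
Counterexamples (restrictor pairs failing the scope): 6.

6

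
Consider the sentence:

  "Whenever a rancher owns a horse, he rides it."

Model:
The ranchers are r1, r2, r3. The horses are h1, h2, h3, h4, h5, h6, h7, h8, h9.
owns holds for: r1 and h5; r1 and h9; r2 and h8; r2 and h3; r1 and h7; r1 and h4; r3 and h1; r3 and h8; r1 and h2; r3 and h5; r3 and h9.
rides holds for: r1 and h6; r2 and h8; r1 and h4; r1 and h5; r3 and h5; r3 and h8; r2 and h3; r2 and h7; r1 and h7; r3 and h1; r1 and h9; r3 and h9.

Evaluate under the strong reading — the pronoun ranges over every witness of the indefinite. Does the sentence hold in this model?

"it" takes "a horse" as antecedent — a donkey pronoun bound across the clause boundary.
Strong reading: for every (r,h) with owns(r,h), rides(r,h).
Restrictor pairs: (r1,h2) ✗  (r1,h4) ✓  (r1,h5) ✓  (r1,h7) ✓  (r1,h9) ✓  (r2,h3) ✓  (r2,h8) ✓  (r3,h1) ✓  (r3,h5) ✓  (r3,h8) ✓  (r3,h9) ✓
Counterexample: (r1,h2) is in owns but fails the scope.

False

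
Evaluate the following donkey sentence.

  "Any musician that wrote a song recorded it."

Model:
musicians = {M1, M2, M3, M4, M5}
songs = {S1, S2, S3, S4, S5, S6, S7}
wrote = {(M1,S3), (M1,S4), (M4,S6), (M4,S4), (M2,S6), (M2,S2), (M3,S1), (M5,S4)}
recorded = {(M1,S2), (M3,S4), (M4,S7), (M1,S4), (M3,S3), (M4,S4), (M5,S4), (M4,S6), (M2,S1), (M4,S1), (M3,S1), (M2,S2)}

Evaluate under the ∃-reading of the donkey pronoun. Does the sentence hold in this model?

True

"it" takes "a song" as antecedent — a donkey pronoun bound across the clause boundary.
Weak reading: every musician m with some wrote-song has at least one wrote-song s such that recorded(m,s).
Per musician: M1:✓  M2:✓  M3:✓  M4:✓  M5:✓
Every musician in the restrictor has a witness.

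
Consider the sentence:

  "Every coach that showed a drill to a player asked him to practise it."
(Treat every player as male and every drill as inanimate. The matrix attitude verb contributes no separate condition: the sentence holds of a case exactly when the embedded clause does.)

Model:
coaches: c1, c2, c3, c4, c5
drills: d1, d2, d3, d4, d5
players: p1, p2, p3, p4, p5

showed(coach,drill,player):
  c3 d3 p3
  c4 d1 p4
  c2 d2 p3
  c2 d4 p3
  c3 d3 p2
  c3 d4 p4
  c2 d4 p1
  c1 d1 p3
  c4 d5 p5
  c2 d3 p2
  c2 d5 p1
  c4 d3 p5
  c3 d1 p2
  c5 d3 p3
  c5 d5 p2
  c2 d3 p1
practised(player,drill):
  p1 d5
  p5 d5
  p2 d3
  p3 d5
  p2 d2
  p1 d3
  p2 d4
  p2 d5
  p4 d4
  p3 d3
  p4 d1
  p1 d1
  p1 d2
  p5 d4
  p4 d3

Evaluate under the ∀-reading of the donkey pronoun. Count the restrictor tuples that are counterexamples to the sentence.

6

"him" takes "a player" as antecedent and "it" takes "a drill"; both are donkey pronouns co-varying with the restrictor.
Strong reading: for every (c,d,p) with showed(c,d,p), practised(p,d).
Restrictor triples: (c1,d1,p3)→practised(p3,d1) ✗  (c2,d2,p3)→practised(p3,d2) ✗  (c2,d3,p1)→practised(p1,d3) ✓  (c2,d3,p2)→practised(p2,d3) ✓  (c2,d4,p1)→practised(p1,d4) ✗  (c2,d4,p3)→practised(p3,d4) ✗  (c2,d5,p1)→practised(p1,d5) ✓  (c3,d1,p2)→practised(p2,d1) ✗  (c3,d3,p2)→practised(p2,d3) ✓  (c3,d3,p3)→practised(p3,d3) ✓  (c3,d4,p4)→practised(p4,d4) ✓  (c4,d1,p4)→practised(p4,d1) ✓  (c4,d3,p5)→practised(p5,d3) ✗  (c4,d5,p5)→practised(p5,d5) ✓  (c5,d3,p3)→practised(p3,d3) ✓  (c5,d5,p2)→practised(p2,d5) ✓
Counterexamples (restrictor triples failing the scope): 6.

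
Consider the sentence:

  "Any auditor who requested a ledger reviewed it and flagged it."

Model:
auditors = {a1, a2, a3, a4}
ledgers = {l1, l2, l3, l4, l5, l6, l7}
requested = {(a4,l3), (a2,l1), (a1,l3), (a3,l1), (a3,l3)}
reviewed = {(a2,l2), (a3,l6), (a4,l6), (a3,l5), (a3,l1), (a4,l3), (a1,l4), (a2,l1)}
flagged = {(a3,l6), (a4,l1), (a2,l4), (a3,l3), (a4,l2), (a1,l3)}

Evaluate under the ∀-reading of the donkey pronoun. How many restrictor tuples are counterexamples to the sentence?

"it" takes "a ledger" as antecedent — a donkey pronoun bound across the clause boundary.
Strong reading: for every (a,l) with requested(a,l), reviewed(a,l) ∧ flagged(a,l).
Restrictor pairs: (a1,l3) ✗  (a2,l1) ✗  (a3,l1) ✗  (a3,l3) ✗  (a4,l3) ✗
Counterexamples (restrictor pairs failing the scope): 5.

5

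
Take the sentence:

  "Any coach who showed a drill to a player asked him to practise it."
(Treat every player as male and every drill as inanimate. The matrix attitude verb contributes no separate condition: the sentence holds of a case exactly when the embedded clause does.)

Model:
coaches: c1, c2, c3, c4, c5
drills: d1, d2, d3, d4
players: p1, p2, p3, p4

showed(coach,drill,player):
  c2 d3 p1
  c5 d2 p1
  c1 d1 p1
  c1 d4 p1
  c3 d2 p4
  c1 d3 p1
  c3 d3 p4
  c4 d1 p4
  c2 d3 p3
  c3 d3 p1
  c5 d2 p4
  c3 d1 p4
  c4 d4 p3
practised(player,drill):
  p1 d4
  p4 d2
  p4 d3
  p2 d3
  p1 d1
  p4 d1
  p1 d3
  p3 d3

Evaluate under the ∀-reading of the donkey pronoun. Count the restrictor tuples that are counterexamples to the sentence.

2

"him" takes "a player" as antecedent and "it" takes "a drill"; both are donkey pronouns co-varying with the restrictor.
Strong reading: for every (c,d,p) with showed(c,d,p), practised(p,d).
Restrictor triples: (c1,d1,p1)→practised(p1,d1) ✓  (c1,d3,p1)→practised(p1,d3) ✓  (c1,d4,p1)→practised(p1,d4) ✓  (c2,d3,p1)→practised(p1,d3) ✓  (c2,d3,p3)→practised(p3,d3) ✓  (c3,d1,p4)→practised(p4,d1) ✓  (c3,d2,p4)→practised(p4,d2) ✓  (c3,d3,p1)→practised(p1,d3) ✓  (c3,d3,p4)→practised(p4,d3) ✓  (c4,d1,p4)→practised(p4,d1) ✓  (c4,d4,p3)→practised(p3,d4) ✗  (c5,d2,p1)→practised(p1,d2) ✗  (c5,d2,p4)→practised(p4,d2) ✓
Counterexamples (restrictor triples failing the scope): 2.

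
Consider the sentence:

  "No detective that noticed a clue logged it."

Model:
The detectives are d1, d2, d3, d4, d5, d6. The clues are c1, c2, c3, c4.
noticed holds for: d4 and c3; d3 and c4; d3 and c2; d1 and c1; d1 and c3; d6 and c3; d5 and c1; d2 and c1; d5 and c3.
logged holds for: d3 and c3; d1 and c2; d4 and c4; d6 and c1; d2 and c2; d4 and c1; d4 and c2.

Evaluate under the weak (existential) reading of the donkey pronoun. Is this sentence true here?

True

"it" takes "a clue" as antecedent — a donkey pronoun bound across the clause boundary.
Truth condition: for no (d,c) with noticed(d,c) does logged(d,c) hold.
Restrictor pairs — does the scope hold? (d1,c1):fails  (d1,c3):fails  (d2,c1):fails  (d3,c2):fails  (d3,c4):fails  (d4,c3):fails  (d5,c1):fails  (d5,c3):fails  (d6,c3):fails
Scope holds for no restrictor pair, so the sentence is true.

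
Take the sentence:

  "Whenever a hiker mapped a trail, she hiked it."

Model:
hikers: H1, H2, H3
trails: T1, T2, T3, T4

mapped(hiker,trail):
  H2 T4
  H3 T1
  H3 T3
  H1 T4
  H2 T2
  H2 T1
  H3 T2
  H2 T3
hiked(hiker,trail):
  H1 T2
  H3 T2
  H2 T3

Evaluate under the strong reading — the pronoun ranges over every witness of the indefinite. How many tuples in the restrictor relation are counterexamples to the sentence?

6

"it" takes "a trail" as antecedent — a donkey pronoun bound across the clause boundary.
Strong reading: for every (h,t) with mapped(h,t), hiked(h,t).
Restrictor pairs: (H1,T4) ✗  (H2,T1) ✗  (H2,T2) ✗  (H2,T3) ✓  (H2,T4) ✗  (H3,T1) ✗  (H3,T2) ✓  (H3,T3) ✗
Counterexamples (restrictor pairs failing the scope): 6.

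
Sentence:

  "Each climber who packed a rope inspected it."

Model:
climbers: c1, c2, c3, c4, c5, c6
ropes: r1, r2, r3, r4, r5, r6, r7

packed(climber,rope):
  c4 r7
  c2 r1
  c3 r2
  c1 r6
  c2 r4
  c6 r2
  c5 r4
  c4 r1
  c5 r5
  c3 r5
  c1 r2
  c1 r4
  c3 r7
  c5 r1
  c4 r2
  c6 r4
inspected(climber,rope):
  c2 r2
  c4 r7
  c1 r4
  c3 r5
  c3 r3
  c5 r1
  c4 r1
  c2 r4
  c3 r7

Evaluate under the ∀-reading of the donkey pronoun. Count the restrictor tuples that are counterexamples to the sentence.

"it" takes "a rope" as antecedent — a donkey pronoun bound across the clause boundary.
Strong reading: for every (c,r) with packed(c,r), inspected(c,r).
Restrictor pairs: (c1,r2) ✗  (c1,r4) ✓  (c1,r6) ✗  (c2,r1) ✗  (c2,r4) ✓  (c3,r2) ✗  (c3,r5) ✓  (c3,r7) ✓  (c4,r1) ✓  (c4,r2) ✗  (c4,r7) ✓  (c5,r1) ✓  (c5,r4) ✗  (c5,r5) ✗  (c6,r2) ✗  (c6,r4) ✗
Counterexamples (restrictor pairs failing the scope): 9.

9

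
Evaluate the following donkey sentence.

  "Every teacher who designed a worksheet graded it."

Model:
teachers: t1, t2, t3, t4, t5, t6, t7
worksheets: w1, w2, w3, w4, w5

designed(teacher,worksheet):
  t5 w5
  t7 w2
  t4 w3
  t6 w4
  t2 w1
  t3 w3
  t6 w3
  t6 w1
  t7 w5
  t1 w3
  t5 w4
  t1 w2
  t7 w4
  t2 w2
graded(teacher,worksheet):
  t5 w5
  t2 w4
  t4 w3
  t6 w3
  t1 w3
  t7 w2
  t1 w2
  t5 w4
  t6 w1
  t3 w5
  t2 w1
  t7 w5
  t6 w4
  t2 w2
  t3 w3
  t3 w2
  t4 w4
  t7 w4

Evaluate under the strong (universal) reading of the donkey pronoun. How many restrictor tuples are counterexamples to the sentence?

0

"it" takes "a worksheet" as antecedent — a donkey pronoun bound across the clause boundary.
Strong reading: for every (t,w) with designed(t,w), graded(t,w).
Restrictor pairs: (t1,w2) ✓  (t1,w3) ✓  (t2,w1) ✓  (t2,w2) ✓  (t3,w3) ✓  (t4,w3) ✓  (t5,w4) ✓  (t5,w5) ✓  (t6,w1) ✓  (t6,w3) ✓  (t6,w4) ✓  (t7,w2) ✓  (t7,w4) ✓  (t7,w5) ✓
Counterexamples (restrictor pairs failing the scope): 0.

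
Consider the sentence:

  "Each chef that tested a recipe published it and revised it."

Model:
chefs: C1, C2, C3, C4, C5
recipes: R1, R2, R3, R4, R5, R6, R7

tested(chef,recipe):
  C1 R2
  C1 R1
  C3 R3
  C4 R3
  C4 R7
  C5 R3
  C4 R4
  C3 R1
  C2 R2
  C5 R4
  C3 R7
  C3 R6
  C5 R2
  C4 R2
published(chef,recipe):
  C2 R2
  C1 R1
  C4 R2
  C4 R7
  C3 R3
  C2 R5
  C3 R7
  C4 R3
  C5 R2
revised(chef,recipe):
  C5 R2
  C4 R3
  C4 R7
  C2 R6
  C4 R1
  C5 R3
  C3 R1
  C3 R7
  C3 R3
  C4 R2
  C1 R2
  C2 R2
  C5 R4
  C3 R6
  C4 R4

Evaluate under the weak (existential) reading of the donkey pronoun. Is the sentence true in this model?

False

"it" takes "a recipe" as antecedent — a donkey pronoun bound across the clause boundary.
Weak reading: every chef c with some tested-recipe has at least one tested-recipe r such that published(c,r) ∧ revised(c,r).
Per chef: C1:✗  C2:✓  C3:✓  C4:✓  C5:✓
C1 has no witness among its tested-recipes.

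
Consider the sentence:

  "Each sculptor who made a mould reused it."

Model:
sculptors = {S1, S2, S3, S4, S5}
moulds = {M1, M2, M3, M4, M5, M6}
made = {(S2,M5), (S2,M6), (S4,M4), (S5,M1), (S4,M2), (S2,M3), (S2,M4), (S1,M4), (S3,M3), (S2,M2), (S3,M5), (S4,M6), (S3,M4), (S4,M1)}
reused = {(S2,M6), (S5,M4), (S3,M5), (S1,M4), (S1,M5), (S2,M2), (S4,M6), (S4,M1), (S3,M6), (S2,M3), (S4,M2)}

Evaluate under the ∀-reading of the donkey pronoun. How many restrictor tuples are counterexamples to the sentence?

"it" takes "a mould" as antecedent — a donkey pronoun bound across the clause boundary.
Strong reading: for every (s,m) with made(s,m), reused(s,m).
Restrictor pairs: (S1,M4) ✓  (S2,M2) ✓  (S2,M3) ✓  (S2,M4) ✗  (S2,M5) ✗  (S2,M6) ✓  (S3,M3) ✗  (S3,M4) ✗  (S3,M5) ✓  (S4,M1) ✓  (S4,M2) ✓  (S4,M4) ✗  (S4,M6) ✓  (S5,M1) ✗
Counterexamples (restrictor pairs failing the scope): 6.

6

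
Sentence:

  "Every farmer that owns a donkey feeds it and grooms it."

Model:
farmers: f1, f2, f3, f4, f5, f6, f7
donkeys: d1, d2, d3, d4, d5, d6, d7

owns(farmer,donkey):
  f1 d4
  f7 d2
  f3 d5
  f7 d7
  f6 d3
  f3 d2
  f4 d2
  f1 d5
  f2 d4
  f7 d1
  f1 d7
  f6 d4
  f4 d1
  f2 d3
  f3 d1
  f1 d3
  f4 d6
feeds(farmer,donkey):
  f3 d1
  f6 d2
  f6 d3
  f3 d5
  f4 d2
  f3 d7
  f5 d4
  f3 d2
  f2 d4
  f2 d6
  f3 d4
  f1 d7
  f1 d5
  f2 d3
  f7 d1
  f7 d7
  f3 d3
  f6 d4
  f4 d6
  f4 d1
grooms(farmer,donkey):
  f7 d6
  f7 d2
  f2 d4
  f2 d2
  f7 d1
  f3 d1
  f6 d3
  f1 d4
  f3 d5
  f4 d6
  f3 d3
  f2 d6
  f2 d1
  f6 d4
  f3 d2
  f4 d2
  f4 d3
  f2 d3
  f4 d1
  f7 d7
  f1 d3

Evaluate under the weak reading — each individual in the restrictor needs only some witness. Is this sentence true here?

False

"it" takes "a donkey" as antecedent — a donkey pronoun bound across the clause boundary.
Weak reading: every farmer f with some owns-donkey has at least one owns-donkey d such that feeds(f,d) ∧ grooms(f,d).
Per farmer: f1:✗  f2:✓  f3:✓  f4:✓  f6:✓  f7:✓
f1 has no witness among its owns-donkeys.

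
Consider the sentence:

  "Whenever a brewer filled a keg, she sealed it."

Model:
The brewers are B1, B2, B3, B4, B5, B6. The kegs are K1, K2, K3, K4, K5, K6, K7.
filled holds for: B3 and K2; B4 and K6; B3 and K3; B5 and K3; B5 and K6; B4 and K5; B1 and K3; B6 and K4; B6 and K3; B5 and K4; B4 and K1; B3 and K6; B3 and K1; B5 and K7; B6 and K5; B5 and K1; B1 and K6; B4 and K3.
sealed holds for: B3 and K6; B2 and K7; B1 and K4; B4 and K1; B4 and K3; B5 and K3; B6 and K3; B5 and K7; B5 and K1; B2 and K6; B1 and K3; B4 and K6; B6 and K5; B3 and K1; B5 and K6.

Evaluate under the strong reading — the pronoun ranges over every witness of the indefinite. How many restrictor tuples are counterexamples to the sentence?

"it" takes "a keg" as antecedent — a donkey pronoun bound across the clause boundary.
Strong reading: for every (b,k) with filled(b,k), sealed(b,k).
Restrictor pairs: (B1,K3) ✓  (B1,K6) ✗  (B3,K1) ✓  (B3,K2) ✗  (B3,K3) ✗  (B3,K6) ✓  (B4,K1) ✓  (B4,K3) ✓  (B4,K5) ✗  (B4,K6) ✓  (B5,K1) ✓  (B5,K3) ✓  (B5,K4) ✗  (B5,K6) ✓  (B5,K7) ✓  (B6,K3) ✓  (B6,K4) ✗  (B6,K5) ✓
Counterexamples (restrictor pairs failing the scope): 6.

6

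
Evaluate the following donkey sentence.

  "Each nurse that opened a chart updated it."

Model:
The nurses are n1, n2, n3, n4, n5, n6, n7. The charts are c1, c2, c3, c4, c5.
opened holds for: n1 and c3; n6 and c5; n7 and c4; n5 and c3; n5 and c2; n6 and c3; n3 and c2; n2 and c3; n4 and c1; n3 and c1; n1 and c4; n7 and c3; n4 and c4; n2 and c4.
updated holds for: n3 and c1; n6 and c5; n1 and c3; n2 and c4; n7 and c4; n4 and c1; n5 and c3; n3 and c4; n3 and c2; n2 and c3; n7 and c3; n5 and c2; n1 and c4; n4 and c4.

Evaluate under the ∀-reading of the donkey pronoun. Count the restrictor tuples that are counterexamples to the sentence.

"it" takes "a chart" as antecedent — a donkey pronoun bound across the clause boundary.
Strong reading: for every (n,c) with opened(n,c), updated(n,c).
Restrictor pairs: (n1,c3) ✓  (n1,c4) ✓  (n2,c3) ✓  (n2,c4) ✓  (n3,c1) ✓  (n3,c2) ✓  (n4,c1) ✓  (n4,c4) ✓  (n5,c2) ✓  (n5,c3) ✓  (n6,c3) ✗  (n6,c5) ✓  (n7,c3) ✓  (n7,c4) ✓
Counterexamples (restrictor pairs failing the scope): 1.

1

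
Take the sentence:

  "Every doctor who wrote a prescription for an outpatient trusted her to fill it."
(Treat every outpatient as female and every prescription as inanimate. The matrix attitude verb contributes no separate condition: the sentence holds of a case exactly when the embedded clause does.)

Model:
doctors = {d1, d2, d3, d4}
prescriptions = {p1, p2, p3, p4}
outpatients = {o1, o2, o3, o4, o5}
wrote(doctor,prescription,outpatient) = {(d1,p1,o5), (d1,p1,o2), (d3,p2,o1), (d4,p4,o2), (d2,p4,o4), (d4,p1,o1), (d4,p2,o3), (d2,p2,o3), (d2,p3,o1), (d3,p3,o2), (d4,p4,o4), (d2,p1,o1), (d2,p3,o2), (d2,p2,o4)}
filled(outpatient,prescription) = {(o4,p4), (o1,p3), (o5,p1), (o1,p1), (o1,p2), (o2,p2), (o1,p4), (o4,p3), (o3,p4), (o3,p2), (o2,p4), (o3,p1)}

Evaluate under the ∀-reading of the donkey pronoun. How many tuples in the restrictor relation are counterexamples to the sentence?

"her" takes "an outpatient" as antecedent and "it" takes "a prescription"; both are donkey pronouns co-varying with the restrictor.
Strong reading: for every (d,p,o) with wrote(d,p,o), filled(o,p).
Restrictor triples: (d1,p1,o2)→filled(o2,p1) ✗  (d1,p1,o5)→filled(o5,p1) ✓  (d2,p1,o1)→filled(o1,p1) ✓  (d2,p2,o3)→filled(o3,p2) ✓  (d2,p2,o4)→filled(o4,p2) ✗  (d2,p3,o1)→filled(o1,p3) ✓  (d2,p3,o2)→filled(o2,p3) ✗  (d2,p4,o4)→filled(o4,p4) ✓  (d3,p2,o1)→filled(o1,p2) ✓  (d3,p3,o2)→filled(o2,p3) ✗  (d4,p1,o1)→filled(o1,p1) ✓  (d4,p2,o3)→filled(o3,p2) ✓  (d4,p4,o2)→filled(o2,p4) ✓  (d4,p4,o4)→filled(o4,p4) ✓
Counterexamples (restrictor triples failing the scope): 4.

4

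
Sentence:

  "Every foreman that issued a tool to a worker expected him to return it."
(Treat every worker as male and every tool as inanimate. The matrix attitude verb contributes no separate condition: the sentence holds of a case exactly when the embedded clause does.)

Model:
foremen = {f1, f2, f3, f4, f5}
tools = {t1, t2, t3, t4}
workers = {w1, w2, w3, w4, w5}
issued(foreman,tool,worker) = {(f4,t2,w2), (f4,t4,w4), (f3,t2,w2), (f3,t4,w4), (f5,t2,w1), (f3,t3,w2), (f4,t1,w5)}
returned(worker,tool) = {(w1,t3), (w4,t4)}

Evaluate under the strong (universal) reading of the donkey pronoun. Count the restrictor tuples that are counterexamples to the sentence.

5

"him" takes "a worker" as antecedent and "it" takes "a tool"; both are donkey pronouns co-varying with the restrictor.
Strong reading: for every (f,t,w) with issued(f,t,w), returned(w,t).
Restrictor triples: (f3,t2,w2)→returned(w2,t2) ✗  (f3,t3,w2)→returned(w2,t3) ✗  (f3,t4,w4)→returned(w4,t4) ✓  (f4,t1,w5)→returned(w5,t1) ✗  (f4,t2,w2)→returned(w2,t2) ✗  (f4,t4,w4)→returned(w4,t4) ✓  (f5,t2,w1)→returned(w1,t2) ✗
Counterexamples (restrictor triples failing the scope): 5.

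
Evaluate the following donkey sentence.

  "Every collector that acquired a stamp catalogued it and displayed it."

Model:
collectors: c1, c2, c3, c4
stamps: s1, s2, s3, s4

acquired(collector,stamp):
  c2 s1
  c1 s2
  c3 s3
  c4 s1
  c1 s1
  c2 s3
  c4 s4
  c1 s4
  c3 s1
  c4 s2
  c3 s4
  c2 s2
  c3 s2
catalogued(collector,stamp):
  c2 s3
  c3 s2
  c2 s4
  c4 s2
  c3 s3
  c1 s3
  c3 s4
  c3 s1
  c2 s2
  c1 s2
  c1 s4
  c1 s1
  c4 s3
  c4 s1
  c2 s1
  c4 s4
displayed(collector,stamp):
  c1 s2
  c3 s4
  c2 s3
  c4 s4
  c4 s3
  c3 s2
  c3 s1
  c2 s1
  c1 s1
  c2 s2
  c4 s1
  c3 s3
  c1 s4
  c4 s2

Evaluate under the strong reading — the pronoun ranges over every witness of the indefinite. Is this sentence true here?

"it" takes "a stamp" as antecedent — a donkey pronoun bound across the clause boundary.
Strong reading: for every (c,s) with acquired(c,s), catalogued(c,s) ∧ displayed(c,s).
Restrictor pairs: (c1,s1) ✓  (c1,s2) ✓  (c1,s4) ✓  (c2,s1) ✓  (c2,s2) ✓  (c2,s3) ✓  (c3,s1) ✓  (c3,s2) ✓  (c3,s3) ✓  (c3,s4) ✓  (c4,s1) ✓  (c4,s2) ✓  (c4,s4) ✓
Every restrictor pair satisfies the scope.

True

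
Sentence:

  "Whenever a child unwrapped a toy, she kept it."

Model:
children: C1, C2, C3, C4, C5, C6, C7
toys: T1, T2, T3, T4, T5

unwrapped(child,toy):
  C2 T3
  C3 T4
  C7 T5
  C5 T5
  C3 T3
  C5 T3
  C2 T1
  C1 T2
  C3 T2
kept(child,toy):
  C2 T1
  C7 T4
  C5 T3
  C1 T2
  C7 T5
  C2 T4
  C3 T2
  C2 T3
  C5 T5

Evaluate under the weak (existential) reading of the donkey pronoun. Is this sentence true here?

"it" takes "a toy" as antecedent — a donkey pronoun bound across the clause boundary.
Weak reading: every child c with some unwrapped-toy has at least one unwrapped-toy t such that kept(c,t).
Per child: C1:✓  C2:✓  C3:✓  C5:✓  C7:✓
Every child in the restrictor has a witness.

True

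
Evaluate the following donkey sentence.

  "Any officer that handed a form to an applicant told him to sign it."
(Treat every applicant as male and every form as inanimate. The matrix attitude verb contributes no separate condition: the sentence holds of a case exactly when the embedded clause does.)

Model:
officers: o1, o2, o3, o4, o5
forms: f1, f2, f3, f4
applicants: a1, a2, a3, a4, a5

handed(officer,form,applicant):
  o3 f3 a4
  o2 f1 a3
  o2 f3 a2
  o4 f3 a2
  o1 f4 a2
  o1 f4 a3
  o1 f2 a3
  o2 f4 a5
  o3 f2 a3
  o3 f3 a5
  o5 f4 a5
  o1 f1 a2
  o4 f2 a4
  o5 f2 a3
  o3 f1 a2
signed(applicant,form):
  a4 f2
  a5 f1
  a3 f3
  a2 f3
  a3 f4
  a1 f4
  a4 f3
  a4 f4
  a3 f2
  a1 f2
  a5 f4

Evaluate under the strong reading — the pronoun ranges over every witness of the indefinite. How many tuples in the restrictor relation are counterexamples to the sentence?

5

"him" takes "an applicant" as antecedent and "it" takes "a form"; both are donkey pronouns co-varying with the restrictor.
Strong reading: for every (o,f,a) with handed(o,f,a), signed(a,f).
Restrictor triples: (o1,f1,a2)→signed(a2,f1) ✗  (o1,f2,a3)→signed(a3,f2) ✓  (o1,f4,a2)→signed(a2,f4) ✗  (o1,f4,a3)→signed(a3,f4) ✓  (o2,f1,a3)→signed(a3,f1) ✗  (o2,f3,a2)→signed(a2,f3) ✓  (o2,f4,a5)→signed(a5,f4) ✓  (o3,f1,a2)→signed(a2,f1) ✗  (o3,f2,a3)→signed(a3,f2) ✓  (o3,f3,a4)→signed(a4,f3) ✓  (o3,f3,a5)→signed(a5,f3) ✗  (o4,f2,a4)→signed(a4,f2) ✓  (o4,f3,a2)→signed(a2,f3) ✓  (o5,f2,a3)→signed(a3,f2) ✓  (o5,f4,a5)→signed(a5,f4) ✓
Counterexamples (restrictor triples failing the scope): 5.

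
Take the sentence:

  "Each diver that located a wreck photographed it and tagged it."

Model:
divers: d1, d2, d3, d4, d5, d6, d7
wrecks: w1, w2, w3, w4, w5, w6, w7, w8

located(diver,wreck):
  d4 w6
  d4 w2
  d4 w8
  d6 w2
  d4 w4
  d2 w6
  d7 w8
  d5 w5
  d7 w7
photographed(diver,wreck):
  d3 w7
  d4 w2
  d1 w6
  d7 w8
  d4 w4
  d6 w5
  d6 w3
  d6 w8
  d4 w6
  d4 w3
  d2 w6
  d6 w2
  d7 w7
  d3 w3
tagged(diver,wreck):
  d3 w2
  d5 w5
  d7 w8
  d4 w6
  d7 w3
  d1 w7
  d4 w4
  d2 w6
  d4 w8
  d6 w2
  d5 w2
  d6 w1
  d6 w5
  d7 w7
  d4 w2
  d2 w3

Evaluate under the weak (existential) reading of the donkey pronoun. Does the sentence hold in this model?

"it" takes "a wreck" as antecedent — a donkey pronoun bound across the clause boundary.
Weak reading: every diver d with some located-wreck has at least one located-wreck w such that photographed(d,w) ∧ tagged(d,w).
Per diver: d2:✓  d4:✓  d5:✗  d6:✓  d7:✓
d5 has no witness among its located-wrecks.

False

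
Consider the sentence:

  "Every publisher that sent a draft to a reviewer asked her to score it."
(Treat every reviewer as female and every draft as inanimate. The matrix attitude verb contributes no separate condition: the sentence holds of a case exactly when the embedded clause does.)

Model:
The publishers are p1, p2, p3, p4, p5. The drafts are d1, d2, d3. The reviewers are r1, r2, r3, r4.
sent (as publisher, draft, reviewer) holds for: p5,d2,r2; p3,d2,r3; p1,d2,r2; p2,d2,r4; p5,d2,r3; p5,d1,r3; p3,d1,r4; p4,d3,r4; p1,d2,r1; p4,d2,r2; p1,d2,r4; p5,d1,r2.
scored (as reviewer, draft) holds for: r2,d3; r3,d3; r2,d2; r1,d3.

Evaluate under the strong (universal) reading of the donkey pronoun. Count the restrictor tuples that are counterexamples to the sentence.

"her" takes "a reviewer" as antecedent and "it" takes "a draft"; both are donkey pronouns co-varying with the restrictor.
Strong reading: for every (p,d,r) with sent(p,d,r), scored(r,d).
Restrictor triples: (p1,d2,r1)→scored(r1,d2) ✗  (p1,d2,r2)→scored(r2,d2) ✓  (p1,d2,r4)→scored(r4,d2) ✗  (p2,d2,r4)→scored(r4,d2) ✗  (p3,d1,r4)→scored(r4,d1) ✗  (p3,d2,r3)→scored(r3,d2) ✗  (p4,d2,r2)→scored(r2,d2) ✓  (p4,d3,r4)→scored(r4,d3) ✗  (p5,d1,r2)→scored(r2,d1) ✗  (p5,d1,r3)→scored(r3,d1) ✗  (p5,d2,r2)→scored(r2,d2) ✓  (p5,d2,r3)→scored(r3,d2) ✗
Counterexamples (restrictor triples failing the scope): 9.

9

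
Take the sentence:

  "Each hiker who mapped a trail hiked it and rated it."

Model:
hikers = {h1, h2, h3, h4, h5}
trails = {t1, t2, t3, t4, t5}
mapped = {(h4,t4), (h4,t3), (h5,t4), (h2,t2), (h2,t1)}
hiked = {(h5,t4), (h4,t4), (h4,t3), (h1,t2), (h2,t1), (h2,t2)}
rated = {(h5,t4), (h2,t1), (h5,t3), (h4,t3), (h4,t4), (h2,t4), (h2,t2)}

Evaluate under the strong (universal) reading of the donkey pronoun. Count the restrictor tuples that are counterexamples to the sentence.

0

"it" takes "a trail" as antecedent — a donkey pronoun bound across the clause boundary.
Strong reading: for every (h,t) with mapped(h,t), hiked(h,t) ∧ rated(h,t).
Restrictor pairs: (h2,t1) ✓  (h2,t2) ✓  (h4,t3) ✓  (h4,t4) ✓  (h5,t4) ✓
Counterexamples (restrictor pairs failing the scope): 0.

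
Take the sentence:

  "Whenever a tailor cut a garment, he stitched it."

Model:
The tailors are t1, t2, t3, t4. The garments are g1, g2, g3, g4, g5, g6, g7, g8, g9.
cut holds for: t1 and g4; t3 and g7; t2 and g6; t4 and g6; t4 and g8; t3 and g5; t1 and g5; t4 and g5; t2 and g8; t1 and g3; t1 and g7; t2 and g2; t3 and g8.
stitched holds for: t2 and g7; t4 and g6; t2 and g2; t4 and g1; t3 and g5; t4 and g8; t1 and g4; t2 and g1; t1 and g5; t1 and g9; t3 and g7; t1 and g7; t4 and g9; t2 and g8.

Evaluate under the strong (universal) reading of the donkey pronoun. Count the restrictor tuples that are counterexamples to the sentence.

4

"it" takes "a garment" as antecedent — a donkey pronoun bound across the clause boundary.
Strong reading: for every (t,g) with cut(t,g), stitched(t,g).
Restrictor pairs: (t1,g3) ✗  (t1,g4) ✓  (t1,g5) ✓  (t1,g7) ✓  (t2,g2) ✓  (t2,g6) ✗  (t2,g8) ✓  (t3,g5) ✓  (t3,g7) ✓  (t3,g8) ✗  (t4,g5) ✗  (t4,g6) ✓  (t4,g8) ✓
Counterexamples (restrictor pairs failing the scope): 4.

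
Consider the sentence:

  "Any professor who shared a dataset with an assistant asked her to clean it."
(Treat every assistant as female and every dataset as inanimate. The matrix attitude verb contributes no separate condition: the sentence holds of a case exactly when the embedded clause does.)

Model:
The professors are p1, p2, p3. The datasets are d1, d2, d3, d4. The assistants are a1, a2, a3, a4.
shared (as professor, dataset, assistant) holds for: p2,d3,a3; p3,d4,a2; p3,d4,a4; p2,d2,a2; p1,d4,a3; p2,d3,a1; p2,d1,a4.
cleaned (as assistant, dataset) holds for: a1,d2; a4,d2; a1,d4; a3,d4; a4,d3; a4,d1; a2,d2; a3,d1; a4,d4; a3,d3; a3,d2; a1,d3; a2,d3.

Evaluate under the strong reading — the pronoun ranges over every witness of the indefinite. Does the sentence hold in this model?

False

"her" takes "an assistant" as antecedent and "it" takes "a dataset"; both are donkey pronouns co-varying with the restrictor.
Strong reading: for every (p,d,a) with shared(p,d,a), cleaned(a,d).
Restrictor triples: (p1,d4,a3)→cleaned(a3,d4) ✓  (p2,d1,a4)→cleaned(a4,d1) ✓  (p2,d2,a2)→cleaned(a2,d2) ✓  (p2,d3,a1)→cleaned(a1,d3) ✓  (p2,d3,a3)→cleaned(a3,d3) ✓  (p3,d4,a2)→cleaned(a2,d4) ✗  (p3,d4,a4)→cleaned(a4,d4) ✓
Counterexample: (p3,d4,a2) — cleaned(a2,d4) does not hold.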